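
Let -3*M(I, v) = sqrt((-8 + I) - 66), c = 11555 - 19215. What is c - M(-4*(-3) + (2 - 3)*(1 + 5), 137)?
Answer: -7660 + 2*I*sqrt(17)/3 ≈ -7660.0 + 2.7487*I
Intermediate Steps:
c = -7660
M(I, v) = -sqrt(-74 + I)/3 (M(I, v) = -sqrt((-8 + I) - 66)/3 = -sqrt(-74 + I)/3)
c - M(-4*(-3) + (2 - 3)*(1 + 5), 137) = -7660 - (-1)*sqrt(-74 + (-4*(-3) + (2 - 3)*(1 + 5)))/3 = -7660 - (-1)*sqrt(-74 + (12 - 1*6))/3 = -7660 - (-1)*sqrt(-74 + (12 - 6))/3 = -7660 - (-1)*sqrt(-74 + 6)/3 = -7660 - (-1)*sqrt(-68)/3 = -7660 - (-1)*2*I*sqrt(17)/3 = -7660 - (-2)*I*sqrt(17)/3 = -7660 + 2*I*sqrt(17)/3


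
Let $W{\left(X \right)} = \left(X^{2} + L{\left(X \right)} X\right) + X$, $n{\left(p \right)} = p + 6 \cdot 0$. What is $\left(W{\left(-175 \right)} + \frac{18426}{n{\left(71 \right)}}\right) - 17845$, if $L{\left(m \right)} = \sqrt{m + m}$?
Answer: $\frac{913381}{71} - 875 i \sqrt{14} \approx 12865.0 - 3273.9 i$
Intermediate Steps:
$n{\left(p \right)} = p$ ($n{\left(p \right)} = p + 0 = p$)
$L{\left(m \right)} = \sqrt{2} \sqrt{m}$ ($L{\left(m \right)} = \sqrt{2 m} = \sqrt{2} \sqrt{m}$)
$W{\left(X \right)} = X + X^{2} + \sqrt{2} X^{\frac{3}{2}}$ ($W{\left(X \right)} = \left(X^{2} + \sqrt{2} \sqrt{X} X\right) + X = \left(X^{2} + \sqrt{2} X^{\frac{3}{2}}\right) + X = X + X^{2} + \sqrt{2} X^{\frac{3}{2}}$)
$\left(W{\left(-175 \right)} + \frac{18426}{n{\left(71 \right)}}\right) - 17845 = \left(- 175 \left(1 - 175 + \sqrt{2} \sqrt{-175}\right) + \frac{18426}{71}\right) - 17845 = \left(- 175 \left(1 - 175 + \sqrt{2} \cdot 5 i \sqrt{7}\right) + 18426 \cdot \frac{1}{71}\right) - 17845 = \left(- 175 \left(1 - 175 + 5 i \sqrt{14}\right) + \frac{18426}{71}\right) - 17845 = \left(- 175 \left(-174 + 5 i \sqrt{14}\right) + \frac{18426}{71}\right) - 17845 = \left(\left(30450 - 875 i \sqrt{14}\right) + \frac{18426}{71}\right) - 17845 = \left(\frac{2180376}{71} - 875 i \sqrt{14}\right) - 17845 = \frac{913381}{71} - 875 i \sqrt{14}$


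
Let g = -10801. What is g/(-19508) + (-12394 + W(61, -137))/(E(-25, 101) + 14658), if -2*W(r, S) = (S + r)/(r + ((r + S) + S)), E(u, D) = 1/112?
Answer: -9348177951/32026225076 ≈ -0.29189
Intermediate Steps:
E(u, D) = 1/112
W(r, S) = -(S + r)/(2*(2*S + 2*r)) (W(r, S) = -(S + r)/(2*(r + ((r + S) + S))) = -(S + r)/(2*(r + ((S + r) + S))) = -(S + r)/(2*(r + (r + 2*S))) = -(S + r)/(2*(2*S + 2*r)))
g/(-19508) + (-12394 + W(61, -137))/(E(-25, 101) + 14658) = -10801/(-19508) + (-12394 - 1/4)/(1/112 + 14658) = -10801*(-1/19508) - 49577/(4*1641697/112) = 10801/19508 - 49577/4*112/1641697 = 10801/19508 - 1388156/1641697 = -9348177951/32026225076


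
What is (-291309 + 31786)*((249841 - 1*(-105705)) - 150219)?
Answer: -53287079021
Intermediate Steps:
(-291309 + 31786)*((249841 - 1*(-105705)) - 150219) = -259523*((249841 + 105705) - 150219) = -259523*(355546 - 150219) = -259523*205327 = -53287079021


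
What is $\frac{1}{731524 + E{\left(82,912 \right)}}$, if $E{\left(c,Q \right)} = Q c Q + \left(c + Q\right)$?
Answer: $\frac{1}{68935526} \approx 1.4506 \cdot 10^{-8}$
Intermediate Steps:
$E{\left(c,Q \right)} = Q + c + c Q^{2}$ ($E{\left(c,Q \right)} = c Q^{2} + \left(Q + c\right) = Q + c + c Q^{2}$)
$\frac{1}{731524 + E{\left(82,912 \right)}} = \frac{1}{731524 + \left(912 + 82 + 82 \cdot 912^{2}\right)} = \frac{1}{731524 + \left(912 + 82 + 82 \cdot 831744\right)} = \frac{1}{731524 + \left(912 + 82 + 68203008\right)} = \frac{1}{731524 + 68204002} = \frac{1}{68935526}$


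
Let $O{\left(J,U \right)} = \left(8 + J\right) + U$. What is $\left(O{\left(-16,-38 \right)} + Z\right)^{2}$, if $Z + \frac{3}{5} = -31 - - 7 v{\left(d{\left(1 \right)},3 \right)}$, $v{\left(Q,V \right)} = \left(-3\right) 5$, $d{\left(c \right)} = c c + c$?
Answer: $\frac{833569}{25} \approx 33343.0$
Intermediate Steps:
$O{\left(J,U \right)} = 8 + J + U$
$d{\left(c \right)} = c + c^{2}$ ($d{\left(c \right)} = c^{2} + c = c + c^{2}$)
$v{\left(Q,V \right)} = -15$
$Z = - \frac{683}{5}$ ($Z = - \frac{3}{5} - \left(31 - -105\right) = - \frac{3}{5} - 136 = - \frac{683}{5} \approx -136.6$)
$\left(O{\left(-16,-38 \right)} + Z\right)^{2} = \left(\left(8 - 16 - 38\right) - \frac{683}{5}\right)^{2} = \left(-46 - \frac{683}{5}\right)^{2} = \left(- \frac{913}{5}\right)^{2} = \frac{833569}{25}$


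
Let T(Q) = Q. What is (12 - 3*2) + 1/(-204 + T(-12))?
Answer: 1295/216 ≈ 5.9954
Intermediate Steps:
(12 - 3*2) + 1/(-204 + T(-12)) = (12 - 3*2) + 1/(-204 - 12) = (12 - 6) + 1/(-216) = 6 - 1/216 = 1295/216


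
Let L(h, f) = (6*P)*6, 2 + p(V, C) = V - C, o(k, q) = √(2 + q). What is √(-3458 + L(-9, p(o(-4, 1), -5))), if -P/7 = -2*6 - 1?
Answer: I*√182 ≈ 13.491*I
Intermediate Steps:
P = 91 (P = -7*(-2*6 - 1) = -7*(-12 - 1) = -7*(-13) = 91)
p(V, C) = -2 + V - C (p(V, C) = -2 + (V - C) = -2 + V - C)
L(h, f) = 3276 (L(h, f) = (6*91)*6 = 546*6 = 3276)
√(-3458 + L(-9, p(o(-4, 1), -5))) = √(-3458 + 3276) = √(-182) = I*√182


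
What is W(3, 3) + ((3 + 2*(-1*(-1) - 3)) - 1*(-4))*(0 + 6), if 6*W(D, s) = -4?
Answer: 52/3 ≈ 17.333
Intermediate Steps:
W(D, s) = -⅔ (W(D, s) = (⅙)*(-4) = -⅔)
W(3, 3) + ((3 + 2*(-1*(-1) - 3)) - 1*(-4))*(0 + 6) = -⅔ + ((3 + 2*(-1*(-1) - 3)) - 1*(-4))*(0 + 6) = -⅔ + ((3 + 2*(1 - 3)) + 4)*6 = -⅔ + ((3 + 2*(-2)) + 4)*6 = -⅔ + ((3 - 4) + 4)*6 = -⅔ + (-1 + 4)*6 = -⅔ + 3*6 = -⅔ + 18 = 52/3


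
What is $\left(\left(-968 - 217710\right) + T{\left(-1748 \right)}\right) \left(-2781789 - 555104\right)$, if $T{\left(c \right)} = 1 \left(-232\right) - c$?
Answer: $724646357666$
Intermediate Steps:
$T{\left(c \right)} = -232 - c$
$\left(\left(-968 - 217710\right) + T{\left(-1748 \right)}\right) \left(-2781789 - 555104\right) = \left(\left(-968 - 217710\right) - -1516\right) \left(-2781789 - 555104\right) = \left(\left(-968 - 217710\right) + \left(-232 + 1748\right)\right) \left(-3336893\right) = \left(-218678 + 1516\right) \left(-3336893\right) = \left(-217162\right) \left(-3336893\right) = 724646357666$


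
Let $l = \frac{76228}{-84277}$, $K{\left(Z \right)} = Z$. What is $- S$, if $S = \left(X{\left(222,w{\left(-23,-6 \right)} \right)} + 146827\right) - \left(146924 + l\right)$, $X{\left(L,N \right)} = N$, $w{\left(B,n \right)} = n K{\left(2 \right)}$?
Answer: $\frac{9109965}{84277} \approx 108.1$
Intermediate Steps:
$w{\left(B,n \right)} = 2 n$ ($w{\left(B,n \right)} = n 2 = 2 n$)
$l = - \frac{76228}{84277}$ ($l = 76228 \left(- \frac{1}{84277}\right) = - \frac{76228}{84277} \approx -0.90449$)
$S = - \frac{9109965}{84277}$ ($S = \left(2 \left(-6\right) + 146827\right) - \frac{12382237720}{84277} = \left(-12 + 146827\right) + \left(-146924 + \frac{76228}{84277}\right) = 146815 - \frac{12382237720}{84277} = - \frac{9109965}{84277} \approx -108.1$)
$- S = \left(-1\right) \left(- \frac{9109965}{84277}\right) = \frac{9109965}{84277}$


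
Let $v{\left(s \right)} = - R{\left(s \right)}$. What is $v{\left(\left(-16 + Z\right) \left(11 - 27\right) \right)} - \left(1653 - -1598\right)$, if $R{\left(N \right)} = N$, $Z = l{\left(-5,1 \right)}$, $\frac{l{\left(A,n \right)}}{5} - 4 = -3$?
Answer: $-3427$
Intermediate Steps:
$l{\left(A,n \right)} = 5$ ($l{\left(A,n \right)} = 20 + 5 \left(-3\right) = 20 - 15 = 5$)
$Z = 5$
$v{\left(s \right)} = - s$
$v{\left(\left(-16 + Z\right) \left(11 - 27\right) \right)} - \left(1653 - -1598\right) = - \left(-16 + 5\right) \left(11 - 27\right) - \left(1653 - -1598\right) = - \left(-11\right) \left(-16\right) - \left(1653 + 1598\right) = \left(-1\right) 176 - 3251 = -176 - 3251 = -3427$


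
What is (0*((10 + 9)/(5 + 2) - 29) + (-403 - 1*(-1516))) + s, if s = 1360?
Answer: 2473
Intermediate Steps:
(0*((10 + 9)/(5 + 2) - 29) + (-403 - 1*(-1516))) + s = (0*((10 + 9)/(5 + 2) - 29) + (-403 - 1*(-1516))) + 1360 = (0*(19/7 - 29) + (-403 + 1516)) + 1360 = (0*(19*(1/7) - 29) + 1113) + 1360 = (0*(19/7 - 29) + 1113) + 1360 = (0*(-184/7) + 1113) + 1360 = (0 + 1113) + 1360 = 1113 + 1360 = 2473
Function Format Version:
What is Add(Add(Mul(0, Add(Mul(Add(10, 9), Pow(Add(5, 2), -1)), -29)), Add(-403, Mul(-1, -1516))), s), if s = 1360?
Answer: 2473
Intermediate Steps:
Add(Add(Mul(0, Add(Mul(Add(10, 9), Pow(Add(5, 2), -1)), -29)), Add(-403, Mul(-1, -1516))), s) = Add(Add(Mul(0, Add(Mul(Add(10, 9), Pow(Add(5, 2), -1)), -29)), Add(-403, Mul(-1, -1516))), 1360) = Add(Add(Mul(0, Add(Mul(19, Pow(7, -1)), -29)), Add(-403, 1516)), 1360) = Add(Add(Mul(0, Add(Mul(19, Rational(1, 7)), -29)), 1113), 1360) = Add(Add(Mul(0, Add(Rational(19, 7), -29)), 1113), 1360) = Add(Add(Mul(0, Rational(-184, 7)), 1113), 1360) = Add(Add(0, 1113), 1360) = Add(1113, 1360) = 2473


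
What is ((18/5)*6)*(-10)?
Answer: -216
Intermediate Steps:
((18/5)*6)*(-10) = (108/5)*(-10) = -216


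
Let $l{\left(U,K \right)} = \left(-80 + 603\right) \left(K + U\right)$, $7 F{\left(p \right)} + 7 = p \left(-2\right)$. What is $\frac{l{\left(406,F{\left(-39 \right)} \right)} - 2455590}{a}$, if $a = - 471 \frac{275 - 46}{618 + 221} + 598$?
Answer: $- \frac{13143464409}{2757041} \approx -4767.2$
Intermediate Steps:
$F{\left(p \right)} = -1 - \frac{2 p}{7}$ ($F{\left(p \right)} = -1 + \frac{p \left(-2\right)}{7} = -1 + \frac{\left(-2\right) p}{7} = -1 - \frac{2 p}{7}$)
$a = \frac{393863}{839}$ ($a = - 471 \cdot \frac{229}{839} + 598 = - 471 \cdot 229 \cdot \frac{1}{839} + 598 = \left(-471\right) \frac{229}{839} + 598 = - \frac{107859}{839} + 598 = \frac{393863}{839} \approx 469.44$)
$l{\left(U,K \right)} = 523 K + 523 U$ ($l{\left(U,K \right)} = 523 \left(K + U\right) = 523 K + 523 U$)
$\frac{l{\left(406,F{\left(-39 \right)} \right)} - 2455590}{a} = \frac{\left(523 \left(-1 - - \frac{78}{7}\right) + 523 \cdot 406\right) - 2455590}{\frac{393863}{839}} = \left(\left(523 \left(-1 + \frac{78}{7}\right) + 212338\right) - 2455590\right) \frac{839}{393863} = \left(\left(523 \cdot \frac{71}{7} + 212338\right) - 2455590\right) \frac{839}{393863} = \left(\left(\frac{37133}{7} + 212338\right) - 2455590\right) \frac{839}{393863} = \left(\frac{1523499}{7} - 2455590\right) \frac{839}{393863} = \left(- \frac{15665631}{7}\right) \frac{839}{393863} = - \frac{13143464409}{2757041}$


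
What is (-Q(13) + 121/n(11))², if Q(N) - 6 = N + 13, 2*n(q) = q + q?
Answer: 441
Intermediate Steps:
n(q) = q (n(q) = (q + q)/2 = (2*q)/2 = q)
Q(N) = 19 + N (Q(N) = 6 + (N + 13) = 6 + (13 + N) = 19 + N)
(-Q(13) + 121/n(11))² = (-(19 + 13) + 121/11)² = (-1*32 + 121*(1/11))² = (-32 + 11)² = (-21)² = 441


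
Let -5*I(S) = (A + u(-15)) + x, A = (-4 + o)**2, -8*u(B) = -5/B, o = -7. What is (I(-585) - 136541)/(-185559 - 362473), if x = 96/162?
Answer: 29498107/118374912 ≈ 0.24919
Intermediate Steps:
u(B) = 5/(8*B) (u(B) = -(-5)/(8*B) = 5/(8*B))
A = 121 (A = (-4 - 7)**2 = (-11)**2 = 121)
x = 16/27 (x = 96*(1/162) = 16/27 ≈ 0.59259)
I(S) = -5251/216 (I(S) = -((121 + (5/8)/(-15)) + 16/27)/5 = -((121 + (5/8)*(-1/15)) + 16/27)/5 = -((121 - 1/24) + 16/27)/5 = -(2903/24 + 16/27)/5 = -1/5*26255/216 = -5251/216)
(I(-585) - 136541)/(-185559 - 362473) = (-5251/216 - 136541)/(-185559 - 362473) = -29498107/216/(-548032) = -29498107/216*(-1/548032) = 29498107/118374912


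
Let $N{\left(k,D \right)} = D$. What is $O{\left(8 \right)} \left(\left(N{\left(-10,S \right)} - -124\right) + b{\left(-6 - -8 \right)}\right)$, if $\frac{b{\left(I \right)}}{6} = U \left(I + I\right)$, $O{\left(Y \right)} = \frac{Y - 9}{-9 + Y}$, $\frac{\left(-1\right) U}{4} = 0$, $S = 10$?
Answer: $134$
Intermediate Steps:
$U = 0$ ($U = \left(-4\right) 0 = 0$)
$O{\left(Y \right)} = 1$ ($O{\left(Y \right)} = \frac{-9 + Y}{-9 + Y} = 1$)
$b{\left(I \right)} = 0$ ($b{\left(I \right)} = 6 \cdot 0 \left(I + I\right) = 6 \cdot 0 \cdot 2 I = 6 \cdot 0 = 0$)
$O{\left(8 \right)} \left(\left(N{\left(-10,S \right)} - -124\right) + b{\left(-6 - -8 \right)}\right) = 1 \left(\left(10 - -124\right) + 0\right) = 1 \left(\left(10 + 124\right) + 0\right) = 1 \left(134 + 0\right) = 1 \cdot 134 = 134$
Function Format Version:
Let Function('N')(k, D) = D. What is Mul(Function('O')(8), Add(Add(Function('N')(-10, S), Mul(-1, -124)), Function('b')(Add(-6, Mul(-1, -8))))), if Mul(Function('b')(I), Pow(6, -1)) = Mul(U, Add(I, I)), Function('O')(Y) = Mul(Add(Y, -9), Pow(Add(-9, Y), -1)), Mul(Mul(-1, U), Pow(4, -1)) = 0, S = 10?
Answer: 134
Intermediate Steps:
U = 0 (U = Mul(-4, 0) = 0)
Function('O')(Y) = 1 (Function('O')(Y) = Mul(Add(-9, Y), Pow(Add(-9, Y), -1)) = 1)
Function('b')(I) = 0 (Function('b')(I) = Mul(6, Mul(0, Add(I, I))) = Mul(6, Mul(0, Mul(2, I))) = Mul(6, 0) = 0)
Mul(Function('O')(8), Add(Add(Function('N')(-10, S), Mul(-1, -124)), Function('b')(Add(-6, Mul(-1, -8))))) = Mul(1, Add(Add(10, Mul(-1, -124)), 0)) = Mul(1, Add(Add(10, 124), 0)) = Mul(1, Add(134, 0)) = Mul(1, 134) = 134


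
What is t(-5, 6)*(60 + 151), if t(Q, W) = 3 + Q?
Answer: -422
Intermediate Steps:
t(-5, 6)*(60 + 151) = (3 - 5)*(60 + 151) = -2*211 = -422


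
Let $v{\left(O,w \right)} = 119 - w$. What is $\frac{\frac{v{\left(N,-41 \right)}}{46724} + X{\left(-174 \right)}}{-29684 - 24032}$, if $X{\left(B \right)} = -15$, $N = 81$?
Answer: $\frac{13475}{48265892} \approx 0.00027918$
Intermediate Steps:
$\frac{\frac{v{\left(N,-41 \right)}}{46724} + X{\left(-174 \right)}}{-29684 - 24032} = \frac{\frac{119 - -41}{46724} - 15}{-29684 - 24032} = \frac{\left(119 + 41\right) \frac{1}{46724} - 15}{-53716} = \left(160 \cdot \frac{1}{46724} - 15\right) \left(- \frac{1}{53716}\right) = \left(\frac{40}{11681} - 15\right) \left(- \frac{1}{53716}\right) = \left(- \frac{175175}{11681}\right) \left(- \frac{1}{53716}\right) = \frac{13475}{48265892}$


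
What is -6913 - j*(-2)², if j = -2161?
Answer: 1731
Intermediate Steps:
-6913 - j*(-2)² = -6913 - (-2161)*(-2)² = -6913 - (-2161)*4 = -6913 - 1*(-8644) = -6913 + 8644 = 1731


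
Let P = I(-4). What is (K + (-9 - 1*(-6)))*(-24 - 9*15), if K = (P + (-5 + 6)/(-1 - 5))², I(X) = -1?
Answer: 3127/12 ≈ 260.58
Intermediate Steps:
P = -1
K = 49/36 (K = (-1 + (-5 + 6)/(-1 - 5))² = (-1 + 1/(-6))² = (-1 + 1*(-⅙))² = (-1 - ⅙)² = (-7/6)² = 49/36 ≈ 1.3611)
(K + (-9 - 1*(-6)))*(-24 - 9*15) = (49/36 + (-9 - 1*(-6)))*(-24 - 9*15) = (49/36 + (-9 + 6))*(-24 - 135) = (49/36 - 3)*(-159) = -59/36*(-159) = 3127/12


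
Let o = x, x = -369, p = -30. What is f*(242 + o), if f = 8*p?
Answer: 30480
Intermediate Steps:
f = -240 (f = 8*(-30) = -240)
o = -369
f*(242 + o) = -240*(242 - 369) = -240*(-127) = 30480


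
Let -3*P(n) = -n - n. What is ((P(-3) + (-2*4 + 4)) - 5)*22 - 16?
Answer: -258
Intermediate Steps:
P(n) = 2*n/3 (P(n) = -(-n - n)/3 = -(-2)*n/3 = 2*n/3)
((P(-3) + (-2*4 + 4)) - 5)*22 - 16 = (((2/3)*(-3) + (-2*4 + 4)) - 5)*22 - 16 = ((-2 + (-8 + 4)) - 5)*22 - 16 = ((-2 - 4) - 5)*22 - 16 = (-6 - 5)*22 - 16 = -11*22 - 16 = -242 - 16 = -258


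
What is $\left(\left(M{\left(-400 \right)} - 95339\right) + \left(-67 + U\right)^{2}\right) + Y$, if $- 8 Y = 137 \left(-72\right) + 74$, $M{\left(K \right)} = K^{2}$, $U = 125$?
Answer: $\frac{276995}{4} \approx 69249.0$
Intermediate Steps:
$Y = \frac{4895}{4}$ ($Y = - \frac{137 \left(-72\right) + 74}{8} = - \frac{-9864 + 74}{8} = \left(- \frac{1}{8}\right) \left(-9790\right) = \frac{4895}{4} \approx 1223.8$)
$\left(\left(M{\left(-400 \right)} - 95339\right) + \left(-67 + U\right)^{2}\right) + Y = \left(\left(\left(-400\right)^{2} - 95339\right) + \left(-67 + 125\right)^{2}\right) + \frac{4895}{4} = \left(\left(160000 - 95339\right) + 58^{2}\right) + \frac{4895}{4} = \left(64661 + 3364\right) + \frac{4895}{4} = 68025 + \frac{4895}{4} = \frac{276995}{4}$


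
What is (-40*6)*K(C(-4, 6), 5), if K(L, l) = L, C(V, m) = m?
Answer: -1440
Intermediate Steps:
(-40*6)*K(C(-4, 6), 5) = -40*6*6 = -240*6 = -1440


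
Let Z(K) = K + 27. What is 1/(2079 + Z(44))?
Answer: 1/2150 ≈ 0.00046512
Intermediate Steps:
Z(K) = 27 + K
1/(2079 + Z(44)) = 1/(2079 + (27 + 44)) = 1/(2079 + 71) = 1/2150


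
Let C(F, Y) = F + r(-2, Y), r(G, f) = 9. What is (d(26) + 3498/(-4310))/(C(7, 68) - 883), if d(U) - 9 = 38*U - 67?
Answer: -667467/622795 ≈ -1.0717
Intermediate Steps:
C(F, Y) = 9 + F (C(F, Y) = F + 9 = 9 + F)
d(U) = -58 + 38*U (d(U) = 9 + (38*U - 67) = 9 + (-67 + 38*U) = -58 + 38*U)
(d(26) + 3498/(-4310))/(C(7, 68) - 883) = ((-58 + 38*26) + 3498/(-4310))/((9 + 7) - 883) = ((-58 + 988) + 3498*(-1/4310))/(16 - 883) = (930 - 1749/2155)/(-867) = (2002401/2155)*(-1/867) = -667467/622795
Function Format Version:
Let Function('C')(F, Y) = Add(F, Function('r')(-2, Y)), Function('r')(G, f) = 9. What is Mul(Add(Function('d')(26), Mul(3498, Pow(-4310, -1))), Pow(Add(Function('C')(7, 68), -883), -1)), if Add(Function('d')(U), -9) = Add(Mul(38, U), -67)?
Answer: Rational(-667467, 622795) ≈ -1.0717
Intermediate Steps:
Function('C')(F, Y) = Add(9, F) (Function('C')(F, Y) = Add(F, 9) = Add(9, F))
Function('d')(U) = Add(-58, Mul(38, U)) (Function('d')(U) = Add(9, Add(Mul(38, U), -67)) = Add(9, Add(-67, Mul(38, U))) = Add(-58, Mul(38, U)))
Mul(Add(Function('d')(26), Mul(3498, Pow(-4310, -1))), Pow(Add(Function('C')(7, 68), -883), -1)) = Mul(Add(Add(-58, Mul(38, 26)), Mul(3498, Pow(-4310, -1))), Pow(Add(Add(9, 7), -883), -1)) = Mul(Add(Add(-58, 988), Mul(3498, Rational(-1, 4310))), Pow(Add(16, -883), -1)) = Mul(Add(930, Rational(-1749, 2155)), Pow(-867, -1)) = Mul(Rational(2002401, 2155), Rational(-1, 867)) = Rational(-667467, 622795)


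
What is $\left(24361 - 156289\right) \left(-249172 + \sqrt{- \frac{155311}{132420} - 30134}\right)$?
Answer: $32872763616 - \frac{21988 i \sqrt{132105488960055}}{11035} \approx 3.2873 \cdot 10^{10} - 2.2902 \cdot 10^{7} i$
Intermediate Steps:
$\left(24361 - 156289\right) \left(-249172 + \sqrt{- \frac{155311}{132420} - 30134}\right) = - 131928 \left(-249172 + \sqrt{\left(-155311\right) \frac{1}{132420} - 30134}\right) = - 131928 \left(-249172 + \sqrt{- \frac{155311}{132420} - 30134}\right) = - 131928 \left(-249172 + \sqrt{- \frac{3990499591}{132420}}\right) = - 131928 \left(-249172 + \frac{i \sqrt{132105488960055}}{66210}\right) = 32872763616 - \frac{21988 i \sqrt{132105488960055}}{11035}$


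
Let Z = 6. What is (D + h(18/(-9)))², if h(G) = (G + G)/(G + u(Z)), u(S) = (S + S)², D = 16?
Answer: 1285956/5041 ≈ 255.10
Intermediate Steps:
u(S) = 4*S² (u(S) = (2*S)² = 4*S²)
h(G) = 2*G/(144 + G) (h(G) = (G + G)/(G + 4*6²) = (2*G)/(G + 4*36) = (2*G)/(G + 144) = (2*G)/(144 + G) = 2*G/(144 + G))
(D + h(18/(-9)))² = (16 + 2*(18/(-9))/(144 + 18/(-9)))² = (16 + 2*(18*(-⅑))/(144 + 18*(-⅑)))² = (16 + 2*(-2)/(144 - 2))² = (16 + 2*(-2)/142)² = (16 + 2*(-2)*(1/142))² = (16 - 2/71)² = (1134/71)² = 1285956/5041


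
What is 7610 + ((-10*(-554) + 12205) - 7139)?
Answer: 18216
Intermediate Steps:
7610 + ((-10*(-554) + 12205) - 7139) = 7610 + ((5540 + 12205) - 7139) = 7610 + (17745 - 7139) = 7610 + 10606 = 18216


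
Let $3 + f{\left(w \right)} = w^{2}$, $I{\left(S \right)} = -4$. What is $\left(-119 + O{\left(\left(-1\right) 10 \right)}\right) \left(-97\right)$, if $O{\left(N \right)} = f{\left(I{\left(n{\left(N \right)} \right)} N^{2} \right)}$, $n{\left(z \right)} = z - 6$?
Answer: $-15508166$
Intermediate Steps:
$n{\left(z \right)} = -6 + z$ ($n{\left(z \right)} = z - 6 = -6 + z$)
$f{\left(w \right)} = -3 + w^{2}$
$O{\left(N \right)} = -3 + 16 N^{4}$ ($O{\left(N \right)} = -3 + \left(- 4 N^{2}\right)^{2} = -3 + 16 N^{4}$)
$\left(-119 + O{\left(\left(-1\right) 10 \right)}\right) \left(-97\right) = \left(-119 - \left(3 - 16 \left(\left(-1\right) 10\right)^{4}\right)\right) \left(-97\right) = \left(-119 - \left(3 - 16 \left(-10\right)^{4}\right)\right) \left(-97\right) = \left(-119 + \left(-3 + 16 \cdot 10000\right)\right) \left(-97\right) = \left(-119 + \left(-3 + 160000\right)\right) \left(-97\right) = \left(-119 + 159997\right) \left(-97\right) = 159878 \left(-97\right) = -15508166$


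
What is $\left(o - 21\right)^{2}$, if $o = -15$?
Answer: $1296$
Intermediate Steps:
$\left(o - 21\right)^{2} = \left(-15 - 21\right)^{2} = \left(-36\right)^{2} = 1296$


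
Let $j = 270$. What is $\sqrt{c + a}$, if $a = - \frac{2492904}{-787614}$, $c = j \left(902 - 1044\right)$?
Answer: $\frac{2 i \sqrt{165150775167886}}{131269} \approx 195.8 i$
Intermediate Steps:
$c = -38340$ ($c = 270 \left(902 - 1044\right) = 270 \left(-142\right) = -38340$)
$a = \frac{415484}{131269}$ ($a = \left(-2492904\right) \left(- \frac{1}{787614}\right) = \frac{415484}{131269} \approx 3.1651$)
$\sqrt{c + a} = \sqrt{-38340 + \frac{415484}{131269}} = \sqrt{- \frac{5032437976}{131269}} = \frac{2 i \sqrt{165150775167886}}{131269}$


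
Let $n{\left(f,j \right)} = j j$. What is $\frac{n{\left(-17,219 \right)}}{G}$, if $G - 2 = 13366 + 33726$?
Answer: $\frac{15987}{15698} \approx 1.0184$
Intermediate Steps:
$G = 47094$ ($G = 2 + \left(13366 + 33726\right) = 2 + 47092 = 47094$)
$n{\left(f,j \right)} = j^{2}$
$\frac{n{\left(-17,219 \right)}}{G} = \frac{219^{2}}{47094} = 47961 \cdot \frac{1}{47094} = \frac{15987}{15698}$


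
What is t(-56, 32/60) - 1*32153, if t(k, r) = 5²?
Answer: -32128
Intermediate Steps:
t(k, r) = 25
t(-56, 32/60) - 1*32153 = 25 - 1*32153 = 25 - 32153 = -32128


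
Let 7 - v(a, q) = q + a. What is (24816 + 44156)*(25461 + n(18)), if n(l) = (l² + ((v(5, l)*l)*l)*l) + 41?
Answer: -4654644392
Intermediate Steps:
v(a, q) = 7 - a - q (v(a, q) = 7 - (q + a) = 7 - (a + q) = 7 + (-a - q) = 7 - a - q)
n(l) = 41 + l² + l³*(2 - l) (n(l) = (l² + (((7 - 1*5 - l)*l)*l)*l) + 41 = (l² + (((7 - 5 - l)*l)*l)*l) + 41 = (l² + (((2 - l)*l)*l)*l) + 41 = (l² + ((l*(2 - l))*l)*l) + 41 = (l² + (l²*(2 - l))*l) + 41 = (l² + l³*(2 - l)) + 41 = 41 + l² + l³*(2 - l))
(24816 + 44156)*(25461 + n(18)) = (24816 + 44156)*(25461 + (41 + 18² + 18³*(2 - 1*18))) = 68972*(25461 + (41 + 324 + 5832*(2 - 18))) = 68972*(25461 + (41 + 324 + 5832*(-16))) = 68972*(25461 + (41 + 324 - 93312)) = 68972*(25461 - 92947) = 68972*(-67486) = -4654644392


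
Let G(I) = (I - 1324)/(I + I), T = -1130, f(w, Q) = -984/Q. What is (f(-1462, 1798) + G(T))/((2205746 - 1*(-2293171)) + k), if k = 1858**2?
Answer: 547113/8077264655470 ≈ 6.7735e-8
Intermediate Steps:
k = 3452164
G(I) = (-1324 + I)/(2*I) (G(I) = (-1324 + I)/((2*I)) = (-1324 + I)*(1/(2*I)) = (-1324 + I)/(2*I))
(f(-1462, 1798) + G(T))/((2205746 - 1*(-2293171)) + k) = (-984/1798 + (1/2)*(-1324 - 1130)/(-1130))/((2205746 - 1*(-2293171)) + 3452164) = (-984*1/1798 + (1/2)*(-1/1130)*(-2454))/((2205746 + 2293171) + 3452164) = (-492/899 + 1227/1130)/(4498917 + 3452164) = (547113/1015870)/7951081 = (547113/1015870)*(1/7951081) = 547113/8077264655470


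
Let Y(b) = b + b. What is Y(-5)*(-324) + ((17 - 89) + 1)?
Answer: 3169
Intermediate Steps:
Y(b) = 2*b
Y(-5)*(-324) + ((17 - 89) + 1) = (2*(-5))*(-324) + ((17 - 89) + 1) = -10*(-324) + (-72 + 1) = 3240 - 71 = 3169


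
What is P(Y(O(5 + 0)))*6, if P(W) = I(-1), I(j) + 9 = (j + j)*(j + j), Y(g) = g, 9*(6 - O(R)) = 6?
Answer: -30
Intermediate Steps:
O(R) = 16/3 (O(R) = 6 - ⅑*6 = 6 - ⅔ = 16/3)
I(j) = -9 + 4*j² (I(j) = -9 + (j + j)*(j + j) = -9 + (2*j)*(2*j) = -9 + 4*j²)
P(W) = -5 (P(W) = -9 + 4*(-1)² = -9 + 4*1 = -9 + 4 = -5)
P(Y(O(5 + 0)))*6 = -5*6 = -30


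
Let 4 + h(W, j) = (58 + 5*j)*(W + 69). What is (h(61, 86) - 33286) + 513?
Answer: 30663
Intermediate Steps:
h(W, j) = -4 + (58 + 5*j)*(69 + W) (h(W, j) = -4 + (58 + 5*j)*(W + 69) = -4 + (58 + 5*j)*(69 + W))
(h(61, 86) - 33286) + 513 = ((3998 + 58*61 + 345*86 + 5*61*86) - 33286) + 513 = ((3998 + 3538 + 29670 + 26230) - 33286) + 513 = (63436 - 33286) + 513 = 30150 + 513 = 30663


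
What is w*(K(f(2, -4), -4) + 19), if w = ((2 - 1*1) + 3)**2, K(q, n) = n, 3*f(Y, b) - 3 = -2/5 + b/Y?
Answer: 240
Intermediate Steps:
f(Y, b) = 13/15 + b/(3*Y) (f(Y, b) = 1 + (-2/5 + b/Y)/3 = 1 + (-2/15 + b/(3*Y)) = 13/15 + b/(3*Y))
w = 16 (w = ((2 - 1) + 3)**2 = (1 + 3)**2 = 4**2 = 16)
w*(K(f(2, -4), -4) + 19) = 16*(-4 + 19) = 16*15 = 240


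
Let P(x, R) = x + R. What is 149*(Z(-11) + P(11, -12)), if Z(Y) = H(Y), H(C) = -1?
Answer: -298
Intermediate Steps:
P(x, R) = R + x
Z(Y) = -1
149*(Z(-11) + P(11, -12)) = 149*(-1 + (-12 + 11)) = 149*(-1 - 1) = 149*(-2) = -298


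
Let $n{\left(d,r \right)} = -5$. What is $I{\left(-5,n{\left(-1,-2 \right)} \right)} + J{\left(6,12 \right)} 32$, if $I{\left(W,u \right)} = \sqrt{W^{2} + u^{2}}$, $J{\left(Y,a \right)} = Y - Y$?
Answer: $5 \sqrt{2} \approx 7.0711$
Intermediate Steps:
$J{\left(Y,a \right)} = 0$
$I{\left(-5,n{\left(-1,-2 \right)} \right)} + J{\left(6,12 \right)} 32 = \sqrt{\left(-5\right)^{2} + \left(-5\right)^{2}} + 0 \cdot 32 = \sqrt{25 + 25} + 0 = \sqrt{50} + 0 = 5 \sqrt{2} + 0 = 5 \sqrt{2}$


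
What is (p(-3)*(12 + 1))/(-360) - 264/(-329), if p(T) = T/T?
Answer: 90763/118440 ≈ 0.76632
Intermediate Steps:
p(T) = 1
(p(-3)*(12 + 1))/(-360) - 264/(-329) = (1*(12 + 1))/(-360) - 264/(-329) = (1*13)*(-1/360) - 264*(-1/329) = 13*(-1/360) + 264/329 = -13/360 + 264/329 = 90763/118440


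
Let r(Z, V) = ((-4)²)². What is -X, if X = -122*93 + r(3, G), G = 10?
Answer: 11090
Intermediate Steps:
r(Z, V) = 256 (r(Z, V) = 16² = 256)
X = -11090 (X = -122*93 + 256 = -11346 + 256 = -11090)
-X = -1*(-11090) = 11090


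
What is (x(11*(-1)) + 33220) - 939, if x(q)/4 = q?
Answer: 32237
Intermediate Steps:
x(q) = 4*q
(x(11*(-1)) + 33220) - 939 = (4*(11*(-1)) + 33220) - 939 = (4*(-11) + 33220) - 939 = (-44 + 33220) - 939 = 33176 - 939 = 32237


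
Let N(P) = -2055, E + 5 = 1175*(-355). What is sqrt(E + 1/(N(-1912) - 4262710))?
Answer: I*sqrt(7586852419348769015)/4264765 ≈ 645.86*I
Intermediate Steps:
E = -417130 (E = -5 + 1175*(-355) = -5 - 417125 = -417130)
sqrt(E + 1/(N(-1912) - 4262710)) = sqrt(-417130 + 1/(-2055 - 4262710)) = sqrt(-417130 + 1/(-4264765)) = sqrt(-417130 - 1/4264765) = sqrt(-1778961424451/4264765) = I*sqrt(7586852419348769015)/4264765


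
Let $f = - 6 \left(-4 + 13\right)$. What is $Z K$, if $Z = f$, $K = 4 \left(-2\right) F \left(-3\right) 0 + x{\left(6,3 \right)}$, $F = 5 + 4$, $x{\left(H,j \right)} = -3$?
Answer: $162$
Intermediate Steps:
$F = 9$
$f = -54$ ($f = \left(-6\right) 9 = -54$)
$K = -3$ ($K = 4 \left(-2\right) 9 \left(-3\right) 0 - 3 = \left(-8\right) 9 \left(-3\right) 0 - 3 = \left(-72\right) \left(-3\right) 0 - 3 = 216 \cdot 0 - 3 = 0 - 3 = -3$)
$Z = -54$
$Z K = \left(-54\right) \left(-3\right) = 162$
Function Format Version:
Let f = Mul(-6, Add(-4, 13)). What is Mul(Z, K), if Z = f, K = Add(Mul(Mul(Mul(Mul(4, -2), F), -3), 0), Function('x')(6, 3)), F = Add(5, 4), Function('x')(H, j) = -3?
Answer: 162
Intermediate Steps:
F = 9
f = -54 (f = Mul(-6, 9) = -54)
K = -3 (K = Add(Mul(Mul(Mul(Mul(4, -2), 9), -3), 0), -3) = Add(Mul(Mul(Mul(-8, 9), -3), 0), -3) = Add(Mul(Mul(-72, -3), 0), -3) = Add(Mul(216, 0), -3) = Add(0, -3) = -3)
Z = -54
Mul(Z, K) = Mul(-54, -3) = 162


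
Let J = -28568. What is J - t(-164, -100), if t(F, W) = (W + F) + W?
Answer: -28204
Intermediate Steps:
t(F, W) = F + 2*W (t(F, W) = (F + W) + W = F + 2*W)
J - t(-164, -100) = -28568 - (-164 + 2*(-100)) = -28568 - (-164 - 200) = -28568 - 1*(-364) = -28568 + 364 = -28204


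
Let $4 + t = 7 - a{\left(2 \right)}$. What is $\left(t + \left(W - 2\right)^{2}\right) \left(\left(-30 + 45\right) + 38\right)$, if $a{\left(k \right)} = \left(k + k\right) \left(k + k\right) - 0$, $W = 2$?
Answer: $-689$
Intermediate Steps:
$a{\left(k \right)} = 4 k^{2}$ ($a{\left(k \right)} = 2 k 2 k + 0 = 4 k^{2} + 0 = 4 k^{2}$)
$t = -13$ ($t = -4 + \left(7 - 4 \cdot 2^{2}\right) = -4 + \left(7 - 4 \cdot 4\right) = -4 + \left(7 - 16\right) = -4 - 9 = -13$)
$\left(t + \left(W - 2\right)^{2}\right) \left(\left(-30 + 45\right) + 38\right) = \left(-13 + \left(2 - 2\right)^{2}\right) \left(\left(-30 + 45\right) + 38\right) = \left(-13 + 0^{2}\right) \left(15 + 38\right) = \left(-13 + 0\right) 53 = \left(-13\right) 53 = -689$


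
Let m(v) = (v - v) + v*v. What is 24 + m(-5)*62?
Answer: 1574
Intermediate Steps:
m(v) = v**2 (m(v) = 0 + v**2 = v**2)
24 + m(-5)*62 = 24 + (-5)**2*62 = 24 + 25*62 = 24 + 1550 = 1574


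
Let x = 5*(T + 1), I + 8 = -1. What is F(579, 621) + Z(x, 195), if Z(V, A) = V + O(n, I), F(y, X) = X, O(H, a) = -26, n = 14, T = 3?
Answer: 615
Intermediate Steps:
I = -9 (I = -8 - 1 = -9)
x = 20 (x = 5*(3 + 1) = 5*4 = 20)
Z(V, A) = -26 + V (Z(V, A) = V - 26 = -26 + V)
F(579, 621) + Z(x, 195) = 621 + (-26 + 20) = 621 - 6 = 615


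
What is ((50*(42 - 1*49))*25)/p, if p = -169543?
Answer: 8750/169543 ≈ 0.051609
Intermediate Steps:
((50*(42 - 1*49))*25)/p = ((50*(42 - 1*49))*25)/(-169543) = ((50*(42 - 49))*25)*(-1/169543) = ((50*(-7))*25)*(-1/169543) = -350*25*(-1/169543) = -8750*(-1/169543) = 8750/169543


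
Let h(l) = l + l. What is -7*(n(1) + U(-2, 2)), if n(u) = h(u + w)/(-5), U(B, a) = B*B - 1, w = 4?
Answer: -7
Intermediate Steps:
U(B, a) = -1 + B**2 (U(B, a) = B**2 - 1 = -1 + B**2)
h(l) = 2*l
n(u) = -8/5 - 2*u/5 (n(u) = (2*(u + 4))/(-5) = (2*(4 + u))*(-1/5) = (8 + 2*u)*(-1/5) = -8/5 - 2*u/5)
-7*(n(1) + U(-2, 2)) = -7*((-8/5 - 2/5*1) + (-1 + (-2)**2)) = -7*((-8/5 - 2/5) + (-1 + 4)) = -7*(-2 + 3) = -7*1 = -7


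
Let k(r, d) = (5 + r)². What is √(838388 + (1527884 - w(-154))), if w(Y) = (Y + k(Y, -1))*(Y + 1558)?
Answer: 2*I*√7146929 ≈ 5346.8*I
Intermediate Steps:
w(Y) = (1558 + Y)*(Y + (5 + Y)²) (w(Y) = (Y + (5 + Y)²)*(Y + 1558) = (Y + (5 + Y)²)*(1558 + Y) = (1558 + Y)*(Y + (5 + Y)²))
√(838388 + (1527884 - w(-154))) = √(838388 + (1527884 - (38950 + (-154)³ + 1569*(-154)² + 17163*(-154)))) = √(838388 + (1527884 - (38950 - 3652264 + 1569*23716 - 2643102))) = √(838388 + (1527884 - (38950 - 3652264 + 37210404 - 2643102))) = √(838388 + (1527884 - 1*30953988)) = √(838388 + (1527884 - 30953988)) = √(838388 - 29426104) = √(-28587716) = 2*I*√7146929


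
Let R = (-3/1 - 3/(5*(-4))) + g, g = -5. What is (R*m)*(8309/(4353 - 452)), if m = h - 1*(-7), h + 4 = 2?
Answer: -1304513/15604 ≈ -83.601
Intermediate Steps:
h = -2 (h = -4 + 2 = -2)
m = 5 (m = -2 - 1*(-7) = -2 + 7 = 5)
R = -157/20 (R = (-3/1 - 3/(5*(-4))) - 5 = (-3*1 - 3/(-20)) - 5 = (-3 - 3*(-1/20)) - 5 = (-3 + 3/20) - 5 = -57/20 - 5 = -157/20 ≈ -7.8500)
(R*m)*(8309/(4353 - 452)) = (-157/20*5)*(8309/(4353 - 452)) = -1304513/(4*3901) = -157/4*8309/3901 = -1304513/15604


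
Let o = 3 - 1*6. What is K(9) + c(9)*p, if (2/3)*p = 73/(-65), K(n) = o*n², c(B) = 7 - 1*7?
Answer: -243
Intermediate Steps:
c(B) = 0 (c(B) = 7 - 7 = 0)
o = -3 (o = 3 - 6 = -3)
K(n) = -3*n²
p = -219/130 (p = 3*(73/(-65))/2 = 3*(73*(-1/65))/2 = (3/2)*(-73/65) = -219/130 ≈ -1.6846)
K(9) + c(9)*p = -3*9² + 0*(-219/130) = -3*81 + 0 = -243 + 0 = -243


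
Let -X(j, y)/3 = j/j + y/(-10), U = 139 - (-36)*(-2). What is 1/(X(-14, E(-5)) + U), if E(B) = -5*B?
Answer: 2/143 ≈ 0.013986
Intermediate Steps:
U = 67 (U = 139 - 1*72 = 139 - 72 = 67)
X(j, y) = -3 + 3*y/10 (X(j, y) = -3*(j/j + y/(-10)) = -3*(1 + y*(-1/10)) = -3*(1 - y/10) = -3 + 3*y/10)
1/(X(-14, E(-5)) + U) = 1/((-3 + 3*(-5*(-5))/10) + 67) = 1/((-3 + (3/10)*25) + 67) = 1/((-3 + 15/2) + 67) = 1/(9/2 + 67) = 1/(143/2) = 2/143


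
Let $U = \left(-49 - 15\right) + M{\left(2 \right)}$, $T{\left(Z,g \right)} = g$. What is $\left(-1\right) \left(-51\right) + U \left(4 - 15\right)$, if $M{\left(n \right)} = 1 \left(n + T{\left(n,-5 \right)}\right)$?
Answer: $788$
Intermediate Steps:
$M{\left(n \right)} = -5 + n$ ($M{\left(n \right)} = 1 \left(n - 5\right) = 1 \left(-5 + n\right) = -5 + n$)
$U = -67$ ($U = \left(-49 - 15\right) + \left(-5 + 2\right) = -64 - 3 = -67$)
$\left(-1\right) \left(-51\right) + U \left(4 - 15\right) = \left(-1\right) \left(-51\right) - 67 \left(4 - 15\right) = 51 - -737 = 51 + 737 = 788$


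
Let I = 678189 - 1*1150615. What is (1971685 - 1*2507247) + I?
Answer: -1007988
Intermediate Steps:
I = -472426 (I = 678189 - 1150615 = -472426)
(1971685 - 1*2507247) + I = (1971685 - 1*2507247) - 472426 = (1971685 - 2507247) - 472426 = -535562 - 472426 = -1007988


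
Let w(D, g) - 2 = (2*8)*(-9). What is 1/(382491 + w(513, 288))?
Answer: 1/382349 ≈ 2.6154e-6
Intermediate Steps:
w(D, g) = -142 (w(D, g) = 2 + (2*8)*(-9) = 2 + 16*(-9) = 2 - 144 = -142)
1/(382491 + w(513, 288)) = 1/(382491 - 142) = 1/382349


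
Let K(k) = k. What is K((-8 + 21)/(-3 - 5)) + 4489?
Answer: 35899/8 ≈ 4487.4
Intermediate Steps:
K((-8 + 21)/(-3 - 5)) + 4489 = (-8 + 21)/(-3 - 5) + 4489 = 13/(-8) + 4489 = 13*(-1/8) + 4489 = -13/8 + 4489 = 35899/8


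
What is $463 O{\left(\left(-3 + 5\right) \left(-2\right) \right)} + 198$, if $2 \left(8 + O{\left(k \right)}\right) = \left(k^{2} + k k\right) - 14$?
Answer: $661$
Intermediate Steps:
$O{\left(k \right)} = -15 + k^{2}$ ($O{\left(k \right)} = -8 + \frac{\left(k^{2} + k k\right) - 14}{2} = -8 + \frac{\left(k^{2} + k^{2}\right) - 14}{2} = -8 + \frac{2 k^{2} - 14}{2} = -8 + \frac{-14 + 2 k^{2}}{2} = -8 + \left(-7 + k^{2}\right) = -15 + k^{2}$)
$463 O{\left(\left(-3 + 5\right) \left(-2\right) \right)} + 198 = 463 \left(-15 + \left(\left(-3 + 5\right) \left(-2\right)\right)^{2}\right) + 198 = 463 \left(-15 + \left(2 \left(-2\right)\right)^{2}\right) + 198 = 463 \left(-15 + \left(-4\right)^{2}\right) + 198 = 463 \left(-15 + 16\right) + 198 = 463 \cdot 1 + 198 = 463 + 198 = 661$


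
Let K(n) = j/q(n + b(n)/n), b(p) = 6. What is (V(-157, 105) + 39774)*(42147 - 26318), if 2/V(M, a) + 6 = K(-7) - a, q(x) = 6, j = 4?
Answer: 208391760852/331 ≈ 6.2958e+8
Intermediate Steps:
K(n) = ⅔ (K(n) = 4/6 = 4*(⅙) = ⅔)
V(M, a) = 2/(-16/3 - a) (V(M, a) = 2/(-6 + (⅔ - a)) = 2/(-16/3 - a))
(V(-157, 105) + 39774)*(42147 - 26318) = (-6/(16 + 3*105) + 39774)*(42147 - 26318) = (-6/(16 + 315) + 39774)*15829 = (-6/331 + 39774)*15829 = (13165188/331)*15829 = 208391760852/331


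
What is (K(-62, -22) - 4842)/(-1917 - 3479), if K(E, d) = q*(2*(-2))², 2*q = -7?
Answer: 2449/2698 ≈ 0.90771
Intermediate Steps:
q = -7/2 (q = (½)*(-7) = -7/2 ≈ -3.5000)
K(E, d) = -56 (K(E, d) = -7*(2*(-2))²/2 = -7/2*(-4)² = -7/2*16 = -56)
(K(-62, -22) - 4842)/(-1917 - 3479) = (-56 - 4842)/(-1917 - 3479) = -4898/(-5396) = -4898*(-1/5396) = 2449/2698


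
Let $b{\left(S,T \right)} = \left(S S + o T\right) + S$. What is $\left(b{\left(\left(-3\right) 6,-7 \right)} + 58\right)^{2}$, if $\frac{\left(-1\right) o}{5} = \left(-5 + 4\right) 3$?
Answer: $67081$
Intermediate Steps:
$o = 15$ ($o = - 5 \left(-5 + 4\right) 3 = - 5 \left(\left(-1\right) 3\right) = \left(-5\right) \left(-3\right) = 15$)
$b{\left(S,T \right)} = S + S^{2} + 15 T$ ($b{\left(S,T \right)} = \left(S S + 15 T\right) + S = \left(S^{2} + 15 T\right) + S = S + S^{2} + 15 T$)
$\left(b{\left(\left(-3\right) 6,-7 \right)} + 58\right)^{2} = \left(\left(\left(-3\right) 6 + \left(\left(-3\right) 6\right)^{2} + 15 \left(-7\right)\right) + 58\right)^{2} = \left(\left(-18 + \left(-18\right)^{2} - 105\right) + 58\right)^{2} = \left(\left(-18 + 324 - 105\right) + 58\right)^{2} = \left(201 + 58\right)^{2} = 259^{2} = 67081$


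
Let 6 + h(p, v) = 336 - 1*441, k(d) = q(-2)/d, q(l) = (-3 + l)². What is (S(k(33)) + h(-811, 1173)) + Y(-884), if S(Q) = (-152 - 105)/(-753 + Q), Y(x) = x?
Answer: -24691399/24824 ≈ -994.66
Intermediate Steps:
k(d) = 25/d (k(d) = (-3 - 2)²/d = (-5)²/d = 25/d)
h(p, v) = -111 (h(p, v) = -6 + (336 - 1*441) = -6 + (336 - 441) = -6 - 105 = -111)
S(Q) = -257/(-753 + Q)
(S(k(33)) + h(-811, 1173)) + Y(-884) = (-257/(-753 + 25/33) - 111) - 884 = (-257/(-24824/33) - 111) - 884 = (-257*(-33/24824) - 111) - 884 = (8481/24824 - 111) - 884 = -2746983/24824 - 884 = -24691399/24824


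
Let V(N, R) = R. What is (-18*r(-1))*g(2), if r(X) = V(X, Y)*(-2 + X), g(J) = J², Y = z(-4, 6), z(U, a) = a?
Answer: 1296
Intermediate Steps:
Y = 6
r(X) = -12 + 6*X (r(X) = 6*(-2 + X) = -12 + 6*X)
(-18*r(-1))*g(2) = -18*(-12 + 6*(-1))*2² = -18*(-12 - 6)*4 = -18*(-18)*4 = 324*4 = 1296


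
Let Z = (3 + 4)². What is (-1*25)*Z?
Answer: -1225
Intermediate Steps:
Z = 49 (Z = 7² = 49)
(-1*25)*Z = -1*25*49 = -25*49 = -1225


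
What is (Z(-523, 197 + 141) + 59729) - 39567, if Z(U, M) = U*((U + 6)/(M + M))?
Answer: 13899903/676 ≈ 20562.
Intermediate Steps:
Z(U, M) = U*(6 + U)/(2*M) (Z(U, M) = U*((6 + U)/((2*M))) = U*((6 + U)*(1/(2*M))) = U*((6 + U)/(2*M)) = U*(6 + U)/(2*M))
(Z(-523, 197 + 141) + 59729) - 39567 = ((1/2)*(-523)*(6 - 523)/(197 + 141) + 59729) - 39567 = ((1/2)*(-523)*(-517)/338 + 59729) - 39567 = ((1/2)*(-523)*(1/338)*(-517) + 59729) - 39567 = (270391/676 + 59729) - 39567 = 40647195/676 - 39567 = 13899903/676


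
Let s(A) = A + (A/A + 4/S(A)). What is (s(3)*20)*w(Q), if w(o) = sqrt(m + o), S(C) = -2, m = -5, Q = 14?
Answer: 120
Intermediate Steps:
w(o) = sqrt(-5 + o)
s(A) = -1 + A (s(A) = A + (A/A + 4/(-2)) = A + (1 + 4*(-1/2)) = A + (1 - 2) = A - 1 = -1 + A)
(s(3)*20)*w(Q) = ((-1 + 3)*20)*sqrt(-5 + 14) = (2*20)*sqrt(9) = 40*3 = 120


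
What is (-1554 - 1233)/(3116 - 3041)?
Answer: -929/25 ≈ -37.160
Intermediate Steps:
(-1554 - 1233)/(3116 - 3041) = -2787/75 = -2787*1/75 = -929/25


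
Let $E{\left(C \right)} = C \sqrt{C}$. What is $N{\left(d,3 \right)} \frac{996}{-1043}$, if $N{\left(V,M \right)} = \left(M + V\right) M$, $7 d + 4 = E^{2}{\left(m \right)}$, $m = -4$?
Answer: $\frac{140436}{7301} \approx 19.235$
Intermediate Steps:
$E{\left(C \right)} = C^{\frac{3}{2}}$
$d = - \frac{68}{7}$ ($d = - \frac{4}{7} + \frac{\left(\left(-4\right)^{\frac{3}{2}}\right)^{2}}{7} = - \frac{4}{7} + \frac{\left(- 8 i\right)^{2}}{7} = - \frac{4}{7} + \frac{1}{7} \left(-64\right) = - \frac{4}{7} - \frac{64}{7} = - \frac{68}{7} \approx -9.7143$)
$N{\left(V,M \right)} = M \left(M + V\right)$
$N{\left(d,3 \right)} \frac{996}{-1043} = 3 \left(3 - \frac{68}{7}\right) \frac{996}{-1043} = 3 \left(- \frac{47}{7}\right) 996 \left(- \frac{1}{1043}\right) = \left(- \frac{141}{7}\right) \left(- \frac{996}{1043}\right) = \frac{140436}{7301}$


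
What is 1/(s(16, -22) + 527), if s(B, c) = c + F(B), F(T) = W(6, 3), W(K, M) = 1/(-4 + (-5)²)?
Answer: 21/10606 ≈ 0.0019800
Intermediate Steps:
W(K, M) = 1/21 (W(K, M) = 1/(-4 + 25) = 1/21)
F(T) = 1/21
s(B, c) = 1/21 + c (s(B, c) = c + 1/21 = 1/21 + c)
1/(s(16, -22) + 527) = 1/((1/21 - 22) + 527) = 1/(-461/21 + 527) = 1/(10606/21) = 21/10606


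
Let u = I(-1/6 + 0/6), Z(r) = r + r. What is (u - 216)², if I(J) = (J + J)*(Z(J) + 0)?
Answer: 3775249/81 ≈ 46608.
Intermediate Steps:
Z(r) = 2*r
I(J) = 4*J² (I(J) = (J + J)*(2*J + 0) = (2*J)*(2*J) = 4*J²)
u = ⅑ (u = 4*(-1/6 + 0/6)² = 4*(-1*⅙ + 0*(⅙))² = 4*(-⅙ + 0)² = 4*(-⅙)² = 4*(1/36) = ⅑ ≈ 0.11111)
(u - 216)² = (⅑ - 216)² = (-1943/9)² = 3775249/81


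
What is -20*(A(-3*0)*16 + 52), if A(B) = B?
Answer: -1040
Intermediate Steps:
-20*(A(-3*0)*16 + 52) = -20*(-3*0*16 + 52) = -20*(0*16 + 52) = -20*(0 + 52) = -20*52 = -1040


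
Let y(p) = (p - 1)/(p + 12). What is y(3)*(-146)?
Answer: -292/15 ≈ -19.467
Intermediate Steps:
y(p) = (-1 + p)/(12 + p)
y(3)*(-146) = ((-1 + 3)/(12 + 3))*(-146) = (2/15)*(-146) = -292/15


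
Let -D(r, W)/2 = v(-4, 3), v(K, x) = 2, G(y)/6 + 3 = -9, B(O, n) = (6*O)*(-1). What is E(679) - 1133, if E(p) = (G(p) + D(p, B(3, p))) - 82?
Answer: -1291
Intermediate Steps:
B(O, n) = -6*O
G(y) = -72 (G(y) = -18 + 6*(-9) = -18 - 54 = -72)
D(r, W) = -4 (D(r, W) = -2*2 = -4)
E(p) = -158 (E(p) = (-72 - 4) - 82 = -76 - 82 = -158)
E(679) - 1133 = -158 - 1133 = -1291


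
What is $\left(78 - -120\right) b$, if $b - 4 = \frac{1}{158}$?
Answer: $\frac{62667}{79} \approx 793.25$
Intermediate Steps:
$b = \frac{633}{158}$ ($b = 4 + \frac{1}{158} = \frac{633}{158} \approx 4.0063$)
$\left(78 - -120\right) b = \left(78 - -120\right) \frac{633}{158} = \left(78 + 120\right) \frac{633}{158} = 198 \cdot \frac{633}{158} = \frac{62667}{79}$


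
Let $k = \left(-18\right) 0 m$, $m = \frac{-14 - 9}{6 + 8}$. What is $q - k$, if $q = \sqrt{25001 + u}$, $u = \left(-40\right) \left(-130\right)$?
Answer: $\sqrt{30201} \approx 173.78$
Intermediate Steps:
$m = - \frac{23}{14} \approx -1.6429$
$k = 0$ ($k = \left(-18\right) 0 \left(- \frac{23}{14}\right) = 0 \left(- \frac{23}{14}\right) = 0$)
$u = 5200$
$q = \sqrt{30201}$ ($q = \sqrt{25001 + 5200} = \sqrt{30201} \approx 173.78$)
$q - k = \sqrt{30201} - 0 = \sqrt{30201} + 0 = \sqrt{30201}$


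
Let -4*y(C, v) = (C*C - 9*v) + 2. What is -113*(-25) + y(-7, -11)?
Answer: 5575/2 ≈ 2787.5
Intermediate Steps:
y(C, v) = -½ - C²/4 + 9*v/4 (y(C, v) = -((C*C - 9*v) + 2)/4 = -((C² - 9*v) + 2)/4 = -(2 + C² - 9*v)/4 = -½ - C²/4 + 9*v/4)
-113*(-25) + y(-7, -11) = -113*(-25) + (-½ - ¼*(-7)² + (9/4)*(-11)) = 2825 + (-½ - ¼*49 - 99/4) = 2825 + (-½ - 49/4 - 99/4) = 2825 - 75/2 = 5575/2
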